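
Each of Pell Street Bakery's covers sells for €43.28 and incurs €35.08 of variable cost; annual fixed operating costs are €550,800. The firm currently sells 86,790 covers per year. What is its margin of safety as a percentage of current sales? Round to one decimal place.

22.6%

Unit CM = price − variable cost = €43.28 − €35.08 = €8.20. Break-even units = €550,800 ÷ €8.20 = 67,170.73; break-even revenue = 67,170.73 × €43.28 = €2,907,149.27.
Actual sales revenue = 86,790 × €43.28 = €3,756,271.20.
Margin of safety = (€3,756,271.20 − €2,907,149.27) ÷ €3,756,271.20 = 22.6%.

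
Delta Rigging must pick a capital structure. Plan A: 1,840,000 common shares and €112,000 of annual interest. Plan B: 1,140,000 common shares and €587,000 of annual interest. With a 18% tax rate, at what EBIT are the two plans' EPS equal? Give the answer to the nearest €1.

€1,360,571

Set EPS_A = EPS_B: (EBIT − €112,000)(1 − 0.18) ÷ 1,840,000 = (EBIT − €587,000)(1 − 0.18) ÷ 1,140,000.
The (1 − t) factor cancels: (EBIT − 112,000) × 1,140,000 = (EBIT − 587,000) × 1,840,000.
Solving, EBIT = (587,000·1,840,000 − 112,000·1,140,000) / (1,840,000 − 1,140,000) = 952,400,000,000 / 700,000 = 1,360,571.43.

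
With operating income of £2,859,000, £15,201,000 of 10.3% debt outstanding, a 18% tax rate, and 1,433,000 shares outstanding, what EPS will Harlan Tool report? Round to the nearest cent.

Interest = £1,565,703.00, so EBT = £2,859,000 − £1,565,703.00 = £1,293,297.00.
Net income = £1,293,297.00 × (1 − 0.18) = £1,060,503.54.
EPS = £1,060,503.54 ÷ 1,433,000 = £0.74.

£0.74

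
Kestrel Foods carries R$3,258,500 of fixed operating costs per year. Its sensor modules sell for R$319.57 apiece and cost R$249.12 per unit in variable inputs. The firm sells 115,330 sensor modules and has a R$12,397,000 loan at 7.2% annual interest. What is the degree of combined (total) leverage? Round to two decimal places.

2.04

Contribution at this volume is 115,330 × R$70.45 = R$8,124,998.50.
EBIT = R$8,124,998.50 − R$3,258,500 = R$4,866,498.50. Interest = R$892,584.00.
DOL = R$8,124,998.50 ÷ R$4,866,498.50 = 1.6696; DFL = R$4,866,498.50 ÷ R$3,973,914.50 = 1.2246.
DCL = DOL × DFL = 1.6696 × 1.2246 = 2.0446.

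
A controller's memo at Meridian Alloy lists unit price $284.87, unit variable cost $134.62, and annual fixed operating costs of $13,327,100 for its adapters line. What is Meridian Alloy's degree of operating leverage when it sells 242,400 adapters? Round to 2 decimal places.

At 242,400 units, contribution = 242,400 × $150.25 = $36,420,600.00.
Operating income = contribution − fixed costs = $36,420,600.00 − $13,327,100 = $23,093,500.00.
Degree of operating leverage = $36,420,600.00 / $23,093,500.00 = 1.5771.

1.58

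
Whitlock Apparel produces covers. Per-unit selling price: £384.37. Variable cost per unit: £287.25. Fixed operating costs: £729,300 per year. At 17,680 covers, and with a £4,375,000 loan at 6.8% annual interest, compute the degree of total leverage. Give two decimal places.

Contribution at this volume is 17,680 × £97.12 = £1,717,081.60.
Operating income = contribution − fixed costs = £1,717,081.60 − £729,300 = £987,781.60. Interest = £297,500.00.
DOL = £1,717,081.60 ÷ £987,781.60 = 1.7383; DFL = £987,781.60 ÷ £690,281.60 = 1.4310.
Combined leverage = 1.7383 × 1.4310 = 2.4875.

2.49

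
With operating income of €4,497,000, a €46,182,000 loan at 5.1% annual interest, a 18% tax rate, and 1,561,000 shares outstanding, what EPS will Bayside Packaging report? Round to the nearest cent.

€1.13

Pre-tax income = €4,497,000 − €2,355,282.00 = €2,141,718.00.
After tax at 18%: net income = €2,141,718.00 × 0.82 = €1,756,208.76.
EPS = €1,756,208.76 ÷ 1,561,000 = €1.13.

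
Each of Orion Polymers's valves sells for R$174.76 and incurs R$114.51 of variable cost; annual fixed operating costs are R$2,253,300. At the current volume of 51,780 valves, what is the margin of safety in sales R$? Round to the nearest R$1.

Each unit contributes R$174.76 − R$114.51 = R$60.25. Break-even units = R$2,253,300 ÷ R$60.25 = 37,399.17; break-even revenue = 37,399.17 × R$174.76 = R$6,535,878.97.
Actual sales revenue = 51,780 × R$174.76 = R$9,049,072.80.
Margin of safety = R$9,049,072.80 − R$6,535,878.97 = R$2,513,194.

R$2,513,194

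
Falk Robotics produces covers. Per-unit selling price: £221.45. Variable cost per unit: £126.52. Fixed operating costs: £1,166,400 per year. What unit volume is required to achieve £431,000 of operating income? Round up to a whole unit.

16,828 covers

Each unit contributes £221.45 − £126.52 = £94.93.
Need Q such that Q × £94.93 − £1,166,400 = £431,000, i.e. Q = £1,597,400 / £94.93 = 16,827.14 → 16,828.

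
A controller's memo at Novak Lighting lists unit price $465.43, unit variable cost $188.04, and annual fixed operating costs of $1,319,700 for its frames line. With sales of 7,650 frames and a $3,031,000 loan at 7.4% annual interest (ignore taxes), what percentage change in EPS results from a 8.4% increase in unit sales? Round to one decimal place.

At 7,650 units, contribution = 7,650 × $277.39 = $2,122,033.50.
EBIT = $2,122,033.50 − $1,319,700 = $802,333.50.
Interest = $224,294.00, so EBIT − I = $578,039.50.
Degree of combined leverage = contribution ÷ (EBIT − I) = $2,122,033.50 ÷ $578,039.50 = 3.6711.
%ΔEPS = DCL × %ΔSales = 3.6711 × +8.4% = +30.8%.

+30.8%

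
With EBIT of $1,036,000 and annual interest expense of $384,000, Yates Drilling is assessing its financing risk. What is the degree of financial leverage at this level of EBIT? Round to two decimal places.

Annual interest charges come to $384,000.00.
DFL = EBIT ÷ (EBIT − I) = $1,036,000 ÷ ($1,036,000 − $384,000.00) = $1,036,000 ÷ $652,000.00 = 1.5890.

1.59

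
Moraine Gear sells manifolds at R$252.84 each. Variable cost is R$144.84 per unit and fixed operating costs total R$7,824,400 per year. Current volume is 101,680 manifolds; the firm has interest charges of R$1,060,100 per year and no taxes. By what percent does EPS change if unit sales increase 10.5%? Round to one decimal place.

+55.0%

Contribution at this volume is 101,680 × R$108.00 = R$10,981,440.00.
Subtracting fixed costs: EBIT = R$10,981,440.00 − R$7,824,400 = R$3,157,040.00.
Interest = R$1,060,100.00, so EBIT − I = R$2,096,940.00.
DCL = total CM / (EBIT − I) = R$10,981,440.00 / R$2,096,940.00 = 5.2369.
EPS therefore changes by 5.2369 × (+10.5%) = +55.0%.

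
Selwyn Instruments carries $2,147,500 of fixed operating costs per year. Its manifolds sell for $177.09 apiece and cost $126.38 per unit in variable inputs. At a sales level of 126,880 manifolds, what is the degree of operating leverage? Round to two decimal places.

Total contribution margin = 126,880 × $50.71 = $6,434,084.80.
Subtracting fixed costs: EBIT = $6,434,084.80 − $2,147,500 = $4,286,584.80.
DOL = contribution ÷ EBIT = $6,434,084.80 ÷ $4,286,584.80 = 1.5010.

1.50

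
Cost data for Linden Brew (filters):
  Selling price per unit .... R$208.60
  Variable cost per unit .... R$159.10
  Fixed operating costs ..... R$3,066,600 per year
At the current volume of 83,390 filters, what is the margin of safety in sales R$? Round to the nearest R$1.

R$4,472,068

Unit CM = price − variable cost = R$208.60 − R$159.10 = R$49.50. Break-even units = R$3,066,600 ÷ R$49.50 = 61,951.52; break-even revenue = 61,951.52 × R$208.60 = R$12,923,086.06.
Actual sales revenue = 83,390 × R$208.60 = R$17,395,154.00.
Margin of safety = R$17,395,154.00 − R$12,923,086.06 = R$4,472,068.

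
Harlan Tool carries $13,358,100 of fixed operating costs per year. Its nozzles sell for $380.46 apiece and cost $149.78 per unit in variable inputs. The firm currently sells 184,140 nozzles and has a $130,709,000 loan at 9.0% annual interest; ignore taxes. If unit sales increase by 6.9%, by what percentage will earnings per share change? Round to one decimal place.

+16.9%

Contribution at this volume is 184,140 × $230.68 = $42,477,415.20.
Operating income = contribution − fixed costs = $42,477,415.20 − $13,358,100 = $29,119,315.20.
After interest of $11,763,810.00, pre-tax earnings = $17,355,505.20.
Degree of combined leverage = contribution ÷ (EBIT − I) = $42,477,415.20 ÷ $17,355,505.20 = 2.4475.
%ΔEPS = DCL × %ΔSales = 2.4475 × +6.9% = +16.9%.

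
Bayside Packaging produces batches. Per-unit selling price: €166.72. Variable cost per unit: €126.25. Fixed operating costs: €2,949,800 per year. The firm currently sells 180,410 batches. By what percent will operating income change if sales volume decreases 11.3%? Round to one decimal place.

-19.0%

Contribution at this volume is 180,410 × €40.47 = €7,301,192.70.
Operating income = contribution − fixed costs = €7,301,192.70 − €2,949,800 = €4,351,392.70.
DOL = contribution ÷ EBIT = €7,301,192.70 ÷ €4,351,392.70 = 1.6779.
Operating income changes by 1.6779 × -11.3% = -19.0%.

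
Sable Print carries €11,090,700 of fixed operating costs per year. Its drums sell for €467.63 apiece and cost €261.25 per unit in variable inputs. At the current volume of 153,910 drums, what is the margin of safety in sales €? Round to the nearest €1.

€46,842,862

Unit CM = price − variable cost = €467.63 − €261.25 = €206.38. Break-even units = €11,090,700 ÷ €206.38 = 53,739.22; break-even revenue = 53,739.22 × €467.63 = €25,130,070.94.
Actual sales revenue = 153,910 × €467.63 = €71,972,933.30.
Margin of safety = €71,972,933.30 − €25,130,070.94 = €46,842,862.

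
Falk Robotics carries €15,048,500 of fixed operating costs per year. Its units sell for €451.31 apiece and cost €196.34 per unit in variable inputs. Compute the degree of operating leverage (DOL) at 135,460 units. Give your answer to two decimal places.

1.77

Contribution at this volume is 135,460 × €254.97 = €34,538,236.20.
EBIT = €34,538,236.20 − €15,048,500 = €19,489,736.20.
So DOL = total CM / EBIT = €34,538,236.20 / €19,489,736.20 = 1.7721.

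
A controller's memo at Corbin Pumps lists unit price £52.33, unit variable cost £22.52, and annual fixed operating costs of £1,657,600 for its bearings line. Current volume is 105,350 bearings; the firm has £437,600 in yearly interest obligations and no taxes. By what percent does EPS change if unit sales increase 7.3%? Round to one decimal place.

+21.9%

Contribution at this volume is 105,350 × £29.81 = £3,140,483.50.
EBIT = £3,140,483.50 − £1,657,600 = £1,482,883.50.
After interest of £437,600.00, pre-tax earnings = £1,045,283.50.
DCL = total CM / (EBIT − I) = £3,140,483.50 / £1,045,283.50 = 3.0044.
EPS therefore changes by 3.0044 × (+7.3%) = +21.9%.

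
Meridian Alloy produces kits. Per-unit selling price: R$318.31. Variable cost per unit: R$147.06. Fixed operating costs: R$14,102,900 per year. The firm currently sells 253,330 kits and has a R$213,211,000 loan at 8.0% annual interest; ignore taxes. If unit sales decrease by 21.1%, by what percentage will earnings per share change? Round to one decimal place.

Contribution at this volume is 253,330 × R$171.25 = R$43,382,762.50.
EBIT = R$43,382,762.50 − R$14,102,900 = R$29,279,862.50.
After interest of R$17,056,880.00, pre-tax earnings = R$12,222,982.50.
DCL = total CM / (EBIT − I) = R$43,382,762.50 / R$12,222,982.50 = 3.5493.
EPS therefore changes by 3.5493 × (-21.1%) = -74.9%.

-74.9%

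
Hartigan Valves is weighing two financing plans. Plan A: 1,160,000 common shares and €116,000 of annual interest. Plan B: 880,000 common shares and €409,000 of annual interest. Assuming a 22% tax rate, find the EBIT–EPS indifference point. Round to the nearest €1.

At indifference, (EBIT − 116,000)(1 − t)/1,160,000 = (EBIT − 409,000)(1 − t)/880,000.
The (1 − t) factor cancels: (EBIT − 116,000) × 880,000 = (EBIT − 409,000) × 1,160,000.
Solving, EBIT = (409,000·1,160,000 − 116,000·880,000) / (1,160,000 − 880,000) = 372,360,000,000 / 280,000 = 1,329,857.14.

€1,329,857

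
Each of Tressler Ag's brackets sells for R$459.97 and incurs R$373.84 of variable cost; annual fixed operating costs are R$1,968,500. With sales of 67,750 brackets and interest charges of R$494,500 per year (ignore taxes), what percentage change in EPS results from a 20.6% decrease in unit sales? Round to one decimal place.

-35.6%

Contribution at this volume is 67,750 × R$86.13 = R$5,835,307.50.
Subtracting fixed costs: EBIT = R$5,835,307.50 − R$1,968,500 = R$3,866,807.50.
After interest of R$494,500.00, pre-tax earnings = R$3,372,307.50.
DCL = total CM / (EBIT − I) = R$5,835,307.50 / R$3,372,307.50 = 1.7304.
%ΔEPS = DCL × %ΔSales = 1.7304 × -20.6% = -35.6%.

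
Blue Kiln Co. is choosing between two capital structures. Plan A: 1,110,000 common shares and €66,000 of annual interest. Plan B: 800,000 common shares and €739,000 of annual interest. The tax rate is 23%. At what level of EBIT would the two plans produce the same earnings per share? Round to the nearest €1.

€2,475,774

Set EPS_A = EPS_B: (EBIT − €66,000)(1 − 0.23) ÷ 1,110,000 = (EBIT − €739,000)(1 − 0.23) ÷ 800,000.
The (1 − t) factor cancels: (EBIT − 66,000) × 800,000 = (EBIT − 739,000) × 1,110,000.
EBIT × (1,110,000 − 800,000) = 739,000 × 1,110,000 − 66,000 × 800,000 = 767,490,000,000, so EBIT = 767,490,000,000 ÷ 310,000 = 2,475,774.19.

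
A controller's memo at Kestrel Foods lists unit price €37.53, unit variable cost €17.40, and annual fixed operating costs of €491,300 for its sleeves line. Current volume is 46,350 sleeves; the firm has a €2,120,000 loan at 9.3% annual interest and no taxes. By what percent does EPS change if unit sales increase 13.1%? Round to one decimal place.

Total contribution margin = 46,350 × €20.13 = €933,025.50.
Operating income = contribution − fixed costs = €933,025.50 − €491,300 = €441,725.50.
After interest of €197,160.00, pre-tax earnings = €244,565.50.
DCL = total CM / (EBIT − I) = €933,025.50 / €244,565.50 = 3.8150.
EPS therefore changes by 3.8150 × (+13.1%) = +50.0%.

+50.0%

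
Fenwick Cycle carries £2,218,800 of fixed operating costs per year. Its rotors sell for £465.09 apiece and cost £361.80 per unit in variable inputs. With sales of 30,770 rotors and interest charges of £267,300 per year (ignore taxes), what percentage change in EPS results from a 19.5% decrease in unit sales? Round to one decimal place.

-89.5%

At 30,770 units, contribution = 30,770 × £103.29 = £3,178,233.30.
EBIT = £3,178,233.30 − £2,218,800 = £959,433.30.
Interest = £267,300.00, so EBIT − I = £692,133.30.
DCL = total CM / (EBIT − I) = £3,178,233.30 / £692,133.30 = 4.5919.
EPS therefore changes by 4.5919 × (-19.5%) = -89.5%.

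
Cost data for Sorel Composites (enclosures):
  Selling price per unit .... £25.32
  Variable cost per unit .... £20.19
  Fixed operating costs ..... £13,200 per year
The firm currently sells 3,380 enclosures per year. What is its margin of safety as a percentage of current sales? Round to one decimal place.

Each unit contributes £25.32 − £20.19 = £5.13. Break-even units = £13,200 ÷ £5.13 = 2,573.10; break-even revenue = 2,573.10 × £25.32 = £65,150.88.
Current sales = 3,380 × £25.32 = £85,581.60.
Margin of safety = (£85,581.60 − £65,150.88) ÷ £85,581.60 = 23.9%.

23.9%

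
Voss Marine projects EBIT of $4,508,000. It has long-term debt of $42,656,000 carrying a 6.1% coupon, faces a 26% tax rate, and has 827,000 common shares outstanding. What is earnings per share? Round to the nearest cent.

$1.71

Pre-tax income = $4,508,000 − $2,602,016.00 = $1,905,984.00.
Net income = $1,905,984.00 × (1 − 0.26) = $1,410,428.16.
EPS = $1,410,428.16 ÷ 827,000 = $1.71.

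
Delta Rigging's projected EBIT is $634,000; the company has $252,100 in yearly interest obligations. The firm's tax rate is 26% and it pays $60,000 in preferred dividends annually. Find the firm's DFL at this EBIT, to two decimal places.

Interest = $252,100.00.
Pre-tax preferred-dividend burden = $60,000 ÷ (1 − 0.26) = $81,081.08.
DFL = EBIT ÷ [EBIT − I − D_p/(1−t)] = $634,000 ÷ [$634,000 − $252,100.00 − $81,081.08] = $634,000 ÷ $300,818.92 = 2.1076.

2.11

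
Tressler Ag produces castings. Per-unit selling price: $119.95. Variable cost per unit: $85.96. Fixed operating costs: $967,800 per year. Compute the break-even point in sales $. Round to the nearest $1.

$3,415,346

CM per unit = $119.95 − $85.96 = $33.99; CM ratio = $33.99 / $119.95 = 0.2834.
Break-even revenue = fixed costs × price ÷ CM = $967,800 × $119.95 ÷ $33.99 = $3,415,346.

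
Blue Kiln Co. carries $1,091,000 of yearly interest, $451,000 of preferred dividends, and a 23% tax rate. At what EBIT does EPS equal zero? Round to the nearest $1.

$1,676,714

Grossing the preferred dividend up to pre-tax terms: $451,000 / (1 − 0.23) = $585,714.29.
Financial break-even EBIT = interest + D_p ÷ (1 − t) = $1,091,000 + $585,714.29 = $1,676,714.29.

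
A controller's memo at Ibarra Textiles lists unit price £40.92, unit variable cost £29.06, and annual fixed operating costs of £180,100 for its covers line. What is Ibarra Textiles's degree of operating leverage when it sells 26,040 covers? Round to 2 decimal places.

Total contribution margin = 26,040 × £11.86 = £308,834.40.
EBIT = £308,834.40 − £180,100 = £128,734.40.
DOL = contribution ÷ EBIT = £308,834.40 ÷ £128,734.40 = 2.3990.

2.40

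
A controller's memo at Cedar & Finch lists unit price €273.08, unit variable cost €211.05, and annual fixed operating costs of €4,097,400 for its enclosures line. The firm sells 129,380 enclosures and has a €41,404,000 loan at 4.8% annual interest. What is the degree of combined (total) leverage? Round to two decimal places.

4.14

Total contribution margin = 129,380 × €62.03 = €8,025,441.40.
Operating income = contribution − fixed costs = €8,025,441.40 − €4,097,400 = €3,928,041.40. Interest = €1,987,392.00, so EBIT − I = €1,940,649.40.
DCL = contribution ÷ (EBIT − I) = €8,025,441.40 ÷ €1,940,649.40 = 4.1354.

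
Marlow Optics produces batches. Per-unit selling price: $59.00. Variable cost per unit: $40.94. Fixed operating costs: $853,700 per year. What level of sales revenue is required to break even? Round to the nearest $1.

$2,788,942

Contribution margin per unit = $59.00 − $40.94 = $18.06, a CM ratio of $18.06 ÷ $59.00 = 0.3061.
Break-even sales = FC ÷ CM ratio = $853,700 × $59.00 / $18.06 = $2,788,942.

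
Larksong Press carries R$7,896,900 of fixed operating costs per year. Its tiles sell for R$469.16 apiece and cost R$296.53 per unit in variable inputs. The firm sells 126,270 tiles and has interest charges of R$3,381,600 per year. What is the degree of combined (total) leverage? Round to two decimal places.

2.07

At 126,270 units, contribution = 126,270 × R$172.63 = R$21,797,990.10.
EBIT = R$21,797,990.10 − R$7,896,900 = R$13,901,090.10. Interest = R$3,381,600.00, so EBIT − I = R$10,519,490.10.
DCL = contribution ÷ (EBIT − I) = R$21,797,990.10 ÷ R$10,519,490.10 = 2.0722.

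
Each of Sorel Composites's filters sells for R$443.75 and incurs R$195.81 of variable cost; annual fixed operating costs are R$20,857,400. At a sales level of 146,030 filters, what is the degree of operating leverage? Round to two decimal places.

At 146,030 units, contribution = 146,030 × R$247.94 = R$36,206,678.20.
Operating income = contribution − fixed costs = R$36,206,678.20 − R$20,857,400 = R$15,349,278.20.
Degree of operating leverage = R$36,206,678.20 / R$15,349,278.20 = 2.3589.

2.36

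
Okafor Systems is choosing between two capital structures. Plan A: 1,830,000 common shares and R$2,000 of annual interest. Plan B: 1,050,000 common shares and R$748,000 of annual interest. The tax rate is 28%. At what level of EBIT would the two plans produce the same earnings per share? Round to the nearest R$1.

R$1,752,231

Set EPS_A = EPS_B: (EBIT − R$2,000)(1 − 0.28) ÷ 1,830,000 = (EBIT − R$748,000)(1 − 0.28) ÷ 1,050,000.
Cancelling (1 − t) and cross-multiplying: 1,050,000·(EBIT − 2,000) = 1,830,000·(EBIT − 748,000).
EBIT × (1,830,000 − 1,050,000) = 748,000 × 1,830,000 − 2,000 × 1,050,000 = 1,366,740,000,000, so EBIT = 1,366,740,000,000 ÷ 780,000 = 1,752,230.77.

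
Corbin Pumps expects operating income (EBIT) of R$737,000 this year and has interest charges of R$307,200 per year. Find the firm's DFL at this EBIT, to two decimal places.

1.71

Annual interest charges come to R$307,200.00.
DFL = EBIT ÷ (EBIT − I) = R$737,000 ÷ (R$737,000 − R$307,200.00) = R$737,000 ÷ R$429,800.00 = 1.7148.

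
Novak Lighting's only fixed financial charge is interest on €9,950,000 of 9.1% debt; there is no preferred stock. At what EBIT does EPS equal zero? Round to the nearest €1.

Annual interest = 9.1% × €9,950,000 = €905,450.00.
Without preferred stock the financial break-even is simply EBIT = interest = €905,450.00.

€905,450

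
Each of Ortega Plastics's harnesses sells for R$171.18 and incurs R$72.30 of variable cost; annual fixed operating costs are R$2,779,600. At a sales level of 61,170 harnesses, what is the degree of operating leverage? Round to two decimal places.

1.85

Contribution at this volume is 61,170 × R$98.88 = R$6,048,489.60.
Operating income = contribution − fixed costs = R$6,048,489.60 − R$2,779,600 = R$3,268,889.60.
DOL = contribution ÷ EBIT = R$6,048,489.60 ÷ R$3,268,889.60 = 1.8503.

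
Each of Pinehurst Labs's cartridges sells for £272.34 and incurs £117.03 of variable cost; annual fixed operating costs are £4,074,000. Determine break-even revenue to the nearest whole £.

£7,143,862

CM per unit = £272.34 − £117.03 = £155.31; CM ratio = £155.31 / £272.34 = 0.5703.
Break-even revenue = fixed costs × price ÷ CM = £4,074,000 × £272.34 ÷ £155.31 = £7,143,862.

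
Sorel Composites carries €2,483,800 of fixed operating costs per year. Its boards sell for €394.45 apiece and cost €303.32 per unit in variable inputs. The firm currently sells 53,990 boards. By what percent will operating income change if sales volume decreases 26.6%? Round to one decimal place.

-53.7%

At 53,990 units, contribution = 53,990 × €91.13 = €4,920,108.70.
EBIT = €4,920,108.70 − €2,483,800 = €2,436,308.70.
DOL = contribution ÷ EBIT = €4,920,108.70 ÷ €2,436,308.70 = 2.0195.
%ΔEBIT = DOL × %ΔSales = 2.0195 × -26.6% = -53.7%.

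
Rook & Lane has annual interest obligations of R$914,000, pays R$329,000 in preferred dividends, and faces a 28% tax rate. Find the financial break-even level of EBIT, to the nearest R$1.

R$1,370,944

Preferred dividends are paid after tax, so their pre-tax equivalent is R$329,000 ÷ (1 − 0.28) = R$456,944.44.
Financial break-even EBIT = interest + D_p ÷ (1 − t) = R$914,000 + R$456,944.44 = R$1,370,944.44.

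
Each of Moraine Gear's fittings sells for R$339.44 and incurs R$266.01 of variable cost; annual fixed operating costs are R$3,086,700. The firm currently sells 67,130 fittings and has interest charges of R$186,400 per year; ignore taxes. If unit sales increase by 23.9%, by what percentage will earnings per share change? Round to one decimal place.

Total contribution margin = 67,130 × R$73.43 = R$4,929,355.90.
EBIT = R$4,929,355.90 − R$3,086,700 = R$1,842,655.90.
Interest = R$186,400.00, so EBIT − I = R$1,656,255.90.
DCL = total CM / (EBIT − I) = R$4,929,355.90 / R$1,656,255.90 = 2.9762.
EPS therefore changes by 2.9762 × (+23.9%) = +71.1%.

+71.1%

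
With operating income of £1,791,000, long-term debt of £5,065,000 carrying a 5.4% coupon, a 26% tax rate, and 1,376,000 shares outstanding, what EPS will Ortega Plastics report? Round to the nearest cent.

Interest = £273,510.00, so EBT = £1,791,000 − £273,510.00 = £1,517,490.00.
Net income = £1,517,490.00 × (1 − 0.26) = £1,122,942.60.
Per share: £1,122,942.60 / 1,376,000 shares = £0.82.

£0.82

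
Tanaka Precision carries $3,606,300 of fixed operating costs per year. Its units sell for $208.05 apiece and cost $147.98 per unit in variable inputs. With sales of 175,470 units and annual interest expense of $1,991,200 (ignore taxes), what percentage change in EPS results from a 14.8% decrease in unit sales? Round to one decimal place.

At 175,470 units, contribution = 175,470 × $60.07 = $10,540,482.90.
Operating income = contribution − fixed costs = $10,540,482.90 − $3,606,300 = $6,934,182.90.
After interest of $1,991,200.00, pre-tax earnings = $4,942,982.90.
Degree of combined leverage = contribution ÷ (EBIT − I) = $10,540,482.90 ÷ $4,942,982.90 = 2.1324.
%ΔEPS = DCL × %ΔSales = 2.1324 × -14.8% = -31.6%.

-31.6%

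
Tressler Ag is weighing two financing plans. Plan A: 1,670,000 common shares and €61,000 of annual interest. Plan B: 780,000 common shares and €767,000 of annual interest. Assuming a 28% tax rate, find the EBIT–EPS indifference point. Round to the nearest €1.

At indifference, (EBIT − 61,000)(1 − t)/1,670,000 = (EBIT − 767,000)(1 − t)/780,000.
Cancelling (1 − t) and cross-multiplying: 780,000·(EBIT − 61,000) = 1,670,000·(EBIT − 767,000).
Solving, EBIT = (767,000·1,670,000 − 61,000·780,000) / (1,670,000 − 780,000) = 1,233,310,000,000 / 890,000 = 1,385,741.57.

€1,385,742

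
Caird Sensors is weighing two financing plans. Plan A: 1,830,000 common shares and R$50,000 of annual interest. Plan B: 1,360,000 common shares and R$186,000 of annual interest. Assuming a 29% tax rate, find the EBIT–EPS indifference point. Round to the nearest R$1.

R$579,532

Set EPS_A = EPS_B: (EBIT − R$50,000)(1 − 0.29) ÷ 1,830,000 = (EBIT − R$186,000)(1 − 0.29) ÷ 1,360,000.
Cancelling (1 − t) and cross-multiplying: 1,360,000·(EBIT − 50,000) = 1,830,000·(EBIT − 186,000).
EBIT × (1,830,000 − 1,360,000) = 186,000 × 1,830,000 − 50,000 × 1,360,000 = 272,380,000,000, so EBIT = 272,380,000,000 ÷ 470,000 = 579,531.91.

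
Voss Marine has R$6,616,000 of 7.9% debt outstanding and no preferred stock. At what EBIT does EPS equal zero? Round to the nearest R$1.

R$522,664

Annual interest = 7.9% × R$6,616,000 = R$522,664.00.
Without preferred stock the financial break-even is simply EBIT = interest = R$522,664.00.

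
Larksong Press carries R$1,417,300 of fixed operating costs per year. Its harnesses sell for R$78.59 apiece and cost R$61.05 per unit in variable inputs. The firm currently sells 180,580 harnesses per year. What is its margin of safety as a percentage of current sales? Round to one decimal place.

55.3%

Unit CM = price − variable cost = R$78.59 − R$61.05 = R$17.54. Break-even units = R$1,417,300 ÷ R$17.54 = 80,803.88; break-even revenue = 80,803.88 × R$78.59 = R$6,350,376.68.
Current sales = 180,580 × R$78.59 = R$14,191,782.20.
Margin of safety = (R$14,191,782.20 − R$6,350,376.68) ÷ R$14,191,782.20 = 55.3%.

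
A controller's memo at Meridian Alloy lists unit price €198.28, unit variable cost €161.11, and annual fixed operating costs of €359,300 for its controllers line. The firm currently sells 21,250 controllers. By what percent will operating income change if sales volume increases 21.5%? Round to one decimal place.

+39.4%

Contribution at this volume is 21,250 × €37.17 = €789,862.50.
Subtracting fixed costs: EBIT = €789,862.50 − €359,300 = €430,562.50.
So DOL = total CM / EBIT = €789,862.50 / €430,562.50 = 1.8345.
%ΔEBIT = DOL × %ΔSales = 1.8345 × +21.5% = +39.4%.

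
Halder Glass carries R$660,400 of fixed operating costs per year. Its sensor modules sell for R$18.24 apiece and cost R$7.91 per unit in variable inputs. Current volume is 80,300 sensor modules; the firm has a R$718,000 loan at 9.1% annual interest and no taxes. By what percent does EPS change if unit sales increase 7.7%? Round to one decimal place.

Contribution at this volume is 80,300 × R$10.33 = R$829,499.00.
Subtracting fixed costs: EBIT = R$829,499.00 − R$660,400 = R$169,099.00.
After interest of R$65,338.00, pre-tax earnings = R$103,761.00.
Degree of combined leverage = contribution ÷ (EBIT − I) = R$829,499.00 ÷ R$103,761.00 = 7.9943.
EPS therefore changes by 7.9943 × (+7.7%) = +61.6%.

+61.6%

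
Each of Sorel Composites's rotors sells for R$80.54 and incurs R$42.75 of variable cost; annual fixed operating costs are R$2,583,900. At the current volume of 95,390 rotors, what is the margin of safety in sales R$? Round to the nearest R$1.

R$2,175,769

Each unit contributes R$80.54 − R$42.75 = R$37.79. Break-even units = R$2,583,900 ÷ R$37.79 = 68,375.23; break-even revenue = 68,375.23 × R$80.54 = R$5,506,941.15.
Actual sales revenue = 95,390 × R$80.54 = R$7,682,710.60.
Margin of safety = R$7,682,710.60 − R$5,506,941.15 = R$2,175,769.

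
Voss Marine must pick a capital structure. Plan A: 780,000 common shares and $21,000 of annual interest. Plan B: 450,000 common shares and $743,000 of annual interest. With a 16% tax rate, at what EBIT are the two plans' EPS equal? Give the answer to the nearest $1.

$1,727,545

At indifference, (EBIT − 21,000)(1 − t)/780,000 = (EBIT − 743,000)(1 − t)/450,000.
The (1 − t) factor cancels: (EBIT − 21,000) × 450,000 = (EBIT − 743,000) × 780,000.
EBIT × (780,000 − 450,000) = 743,000 × 780,000 − 21,000 × 450,000 = 570,090,000,000, so EBIT = 570,090,000,000 ÷ 330,000 = 1,727,545.45.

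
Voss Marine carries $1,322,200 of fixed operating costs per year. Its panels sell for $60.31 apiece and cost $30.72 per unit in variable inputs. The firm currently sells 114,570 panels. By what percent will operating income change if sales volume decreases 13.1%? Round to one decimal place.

-21.5%

Total contribution margin = 114,570 × $29.59 = $3,390,126.30.
Operating income = contribution − fixed costs = $3,390,126.30 − $1,322,200 = $2,067,926.30.
DOL = contribution ÷ EBIT = $3,390,126.30 ÷ $2,067,926.30 = 1.6394.
%ΔEBIT = DOL × %ΔSales = 1.6394 × -13.1% = -21.5%.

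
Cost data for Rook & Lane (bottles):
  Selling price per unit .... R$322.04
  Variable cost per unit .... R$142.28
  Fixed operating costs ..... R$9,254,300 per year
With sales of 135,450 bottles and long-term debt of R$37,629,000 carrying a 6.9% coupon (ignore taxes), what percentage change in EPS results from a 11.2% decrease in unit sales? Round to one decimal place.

-21.8%

Total contribution margin = 135,450 × R$179.76 = R$24,348,492.00.
Operating income = contribution − fixed costs = R$24,348,492.00 − R$9,254,300 = R$15,094,192.00.
Interest = R$2,596,401.00, so EBIT − I = R$12,497,791.00.
Degree of combined leverage = contribution ÷ (EBIT − I) = R$24,348,492.00 ÷ R$12,497,791.00 = 1.9482.
%ΔEPS = DCL × %ΔSales = 1.9482 × -11.2% = -21.8%.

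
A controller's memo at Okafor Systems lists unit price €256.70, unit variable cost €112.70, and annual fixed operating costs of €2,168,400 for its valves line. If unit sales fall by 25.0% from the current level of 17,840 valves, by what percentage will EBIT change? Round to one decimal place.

Total contribution margin = 17,840 × €144.00 = €2,568,960.00.
Subtracting fixed costs: EBIT = €2,568,960.00 − €2,168,400 = €400,560.00.
DOL = contribution ÷ EBIT = €2,568,960.00 ÷ €400,560.00 = 6.4134.
So EBIT moves 6.4134 × (-25.0%) = -160.3%.

-160.3%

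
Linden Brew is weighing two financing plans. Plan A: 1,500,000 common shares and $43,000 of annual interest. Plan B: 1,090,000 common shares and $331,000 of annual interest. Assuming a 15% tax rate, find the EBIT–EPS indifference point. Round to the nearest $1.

Set EPS_A = EPS_B: (EBIT − $43,000)(1 − 0.15) ÷ 1,500,000 = (EBIT − $331,000)(1 − 0.15) ÷ 1,090,000.
The (1 − t) factor cancels: (EBIT − 43,000) × 1,090,000 = (EBIT − 331,000) × 1,500,000.
Solving, EBIT = (331,000·1,500,000 − 43,000·1,090,000) / (1,500,000 − 1,090,000) = 449,630,000,000 / 410,000 = 1,096,658.54.

$1,096,659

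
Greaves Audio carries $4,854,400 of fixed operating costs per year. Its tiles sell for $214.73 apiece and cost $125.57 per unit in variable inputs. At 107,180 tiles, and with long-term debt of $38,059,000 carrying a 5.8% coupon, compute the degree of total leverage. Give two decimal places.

3.83

Total contribution margin = 107,180 × $89.16 = $9,556,168.80.
EBIT = $9,556,168.80 − $4,854,400 = $4,701,768.80. Interest = $2,207,422.00.
DOL = $9,556,168.80 ÷ $4,701,768.80 = 2.0325; DFL = $4,701,768.80 ÷ $2,494,346.80 = 1.8850.
DCL = DOL × DFL = 2.0325 × 1.8850 = 3.8313.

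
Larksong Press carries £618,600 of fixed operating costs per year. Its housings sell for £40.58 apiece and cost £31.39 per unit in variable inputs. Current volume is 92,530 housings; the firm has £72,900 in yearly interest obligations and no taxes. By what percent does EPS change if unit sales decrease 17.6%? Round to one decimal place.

Total contribution margin = 92,530 × £9.19 = £850,350.70.
EBIT = £850,350.70 − £618,600 = £231,750.70.
Interest = £72,900.00, so EBIT − I = £158,850.70.
DCL = total CM / (EBIT − I) = £850,350.70 / £158,850.70 = 5.3531.
EPS therefore changes by 5.3531 × (-17.6%) = -94.2%.

-94.2%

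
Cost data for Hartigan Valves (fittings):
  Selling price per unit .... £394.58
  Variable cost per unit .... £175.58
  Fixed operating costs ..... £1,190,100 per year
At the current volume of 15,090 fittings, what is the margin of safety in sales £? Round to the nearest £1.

£3,809,967

Each unit contributes £394.58 − £175.58 = £219.00. Break-even units = £1,190,100 ÷ £219.00 = 5,434.25; break-even revenue = 5,434.25 × £394.58 = £2,144,245.01.
Actual sales revenue = 15,090 × £394.58 = £5,954,212.20.
Margin of safety = £5,954,212.20 − £2,144,245.01 = £3,809,967.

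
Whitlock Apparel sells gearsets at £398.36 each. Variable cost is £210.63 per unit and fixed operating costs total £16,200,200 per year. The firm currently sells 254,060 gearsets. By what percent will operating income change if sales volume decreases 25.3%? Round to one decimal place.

At 254,060 units, contribution = 254,060 × £187.73 = £47,694,683.80.
EBIT = £47,694,683.80 − £16,200,200 = £31,494,483.80.
So DOL = total CM / EBIT = £47,694,683.80 / £31,494,483.80 = 1.5144.
Operating income changes by 1.5144 × -25.3% = -38.3%.

-38.3%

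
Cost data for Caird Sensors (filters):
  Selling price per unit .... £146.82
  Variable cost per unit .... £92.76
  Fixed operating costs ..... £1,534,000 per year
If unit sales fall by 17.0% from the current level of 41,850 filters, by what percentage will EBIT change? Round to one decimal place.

Contribution at this volume is 41,850 × £54.06 = £2,262,411.00.
EBIT = £2,262,411.00 − £1,534,000 = £728,411.00.
Degree of operating leverage = £2,262,411.00 / £728,411.00 = 3.1060.
%ΔEBIT = DOL × %ΔSales = 3.1060 × -17.0% = -52.8%.

-52.8%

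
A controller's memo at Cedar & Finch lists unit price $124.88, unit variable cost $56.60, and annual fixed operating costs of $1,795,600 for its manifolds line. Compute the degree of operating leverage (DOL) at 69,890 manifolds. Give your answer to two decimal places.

1.60

Total contribution margin = 69,890 × $68.28 = $4,772,089.20.
EBIT = $4,772,089.20 − $1,795,600 = $2,976,489.20.
DOL = contribution ÷ EBIT = $4,772,089.20 ÷ $2,976,489.20 = 1.6033.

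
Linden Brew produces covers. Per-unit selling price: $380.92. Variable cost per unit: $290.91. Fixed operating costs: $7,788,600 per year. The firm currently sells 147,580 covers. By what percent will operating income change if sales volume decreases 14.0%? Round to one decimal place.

Contribution at this volume is 147,580 × $90.01 = $13,283,675.80.
Operating income = contribution − fixed costs = $13,283,675.80 − $7,788,600 = $5,495,075.80.
So DOL = total CM / EBIT = $13,283,675.80 / $5,495,075.80 = 2.4174.
Operating income changes by 2.4174 × -14.0% = -33.8%.

-33.8%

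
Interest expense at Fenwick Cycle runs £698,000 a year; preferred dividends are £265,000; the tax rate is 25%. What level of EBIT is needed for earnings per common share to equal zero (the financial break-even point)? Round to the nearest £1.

Grossing the preferred dividend up to pre-tax terms: £265,000 / (1 − 0.25) = £353,333.33.
Financial break-even EBIT = interest + D_p ÷ (1 − t) = £698,000 + £353,333.33 = £1,051,333.33.

£1,051,333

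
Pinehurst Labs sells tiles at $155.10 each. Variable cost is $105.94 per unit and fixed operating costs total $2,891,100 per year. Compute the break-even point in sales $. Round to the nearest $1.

$9,121,432

CM per unit = $155.10 − $105.94 = $49.16; CM ratio = $49.16 / $155.10 = 0.3170.
Break-even sales = FC ÷ CM ratio = $2,891,100 × $155.10 / $49.16 = $9,121,432.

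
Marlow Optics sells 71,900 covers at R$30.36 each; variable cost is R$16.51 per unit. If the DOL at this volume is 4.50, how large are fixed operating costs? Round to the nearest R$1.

Contribution at this volume is 71,900 × R$13.85 = R$995,815.00.
Since DOL = CM ÷ EBIT, EBIT = R$995,815.00 ÷ 4.50 = R$221,292.22.
And FC = contribution − EBIT = R$995,815.00 − R$221,292.22 = R$774,523.

R$774,523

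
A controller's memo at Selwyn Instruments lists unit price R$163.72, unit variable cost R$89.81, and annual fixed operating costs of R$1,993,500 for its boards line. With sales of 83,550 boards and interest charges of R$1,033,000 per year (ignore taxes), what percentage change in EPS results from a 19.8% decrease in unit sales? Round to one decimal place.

Total contribution margin = 83,550 × R$73.91 = R$6,175,180.50.
Subtracting fixed costs: EBIT = R$6,175,180.50 − R$1,993,500 = R$4,181,680.50.
After interest of R$1,033,000.00, pre-tax earnings = R$3,148,680.50.
DCL = total CM / (EBIT − I) = R$6,175,180.50 / R$3,148,680.50 = 1.9612.
EPS therefore changes by 1.9612 × (-19.8%) = -38.8%.

-38.8%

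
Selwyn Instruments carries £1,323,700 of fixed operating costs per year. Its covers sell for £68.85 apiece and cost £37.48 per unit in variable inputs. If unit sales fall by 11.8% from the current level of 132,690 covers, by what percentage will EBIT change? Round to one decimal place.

Contribution at this volume is 132,690 × £31.37 = £4,162,485.30.
Subtracting fixed costs: EBIT = £4,162,485.30 − £1,323,700 = £2,838,785.30.
Degree of operating leverage = £4,162,485.30 / £2,838,785.30 = 1.4663.
%ΔEBIT = DOL × %ΔSales = 1.4663 × -11.8% = -17.3%.

-17.3%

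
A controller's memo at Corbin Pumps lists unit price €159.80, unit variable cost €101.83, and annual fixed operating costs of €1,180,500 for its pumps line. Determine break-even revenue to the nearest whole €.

€3,254,164

Contribution margin per unit = €159.80 − €101.83 = €57.97, a CM ratio of €57.97 ÷ €159.80 = 0.3628.
Break-even revenue = fixed costs × price ÷ CM = €1,180,500 × €159.80 ÷ €57.97 = €3,254,164.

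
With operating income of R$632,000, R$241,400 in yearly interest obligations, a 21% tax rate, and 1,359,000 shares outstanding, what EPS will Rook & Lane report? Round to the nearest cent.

R$0.23

Interest = R$241,400.00, so EBT = R$632,000 − R$241,400.00 = R$390,600.00.
Net income = R$390,600.00 × (1 − 0.21) = R$308,574.00.
Per share: R$308,574.00 / 1,359,000 shares = R$0.23.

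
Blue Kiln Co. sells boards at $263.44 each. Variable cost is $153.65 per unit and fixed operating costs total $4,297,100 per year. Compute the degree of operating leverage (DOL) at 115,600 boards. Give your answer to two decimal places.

Contribution at this volume is 115,600 × $109.79 = $12,691,724.00.
EBIT = $12,691,724.00 − $4,297,100 = $8,394,624.00.
DOL = contribution ÷ EBIT = $12,691,724.00 ÷ $8,394,624.00 = 1.5119.

1.51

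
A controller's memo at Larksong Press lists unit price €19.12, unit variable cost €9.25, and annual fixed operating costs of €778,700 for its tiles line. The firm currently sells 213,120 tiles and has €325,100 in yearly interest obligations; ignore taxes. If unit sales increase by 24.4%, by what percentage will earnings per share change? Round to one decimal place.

+51.3%

Contribution at this volume is 213,120 × €9.87 = €2,103,494.40.
Operating income = contribution − fixed costs = €2,103,494.40 − €778,700 = €1,324,794.40.
Interest = €325,100.00, so EBIT − I = €999,694.40.
DCL = total CM / (EBIT − I) = €2,103,494.40 / €999,694.40 = 2.1041.
%ΔEPS = DCL × %ΔSales = 2.1041 × +24.4% = +51.3%.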